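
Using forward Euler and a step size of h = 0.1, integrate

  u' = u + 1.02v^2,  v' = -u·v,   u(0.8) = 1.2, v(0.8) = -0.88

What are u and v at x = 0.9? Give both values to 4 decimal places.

Euler on (u,v): u_{n+1} = u_n + h·u', v_{n+1} = v_n + h·v'.
0.800000: (1.200000, -0.880000); f=(1.989888, 1.056000) → (1.398989, -0.774400)
(u(0.9), v(0.9)) ≈ (1.3990, -0.7744)

1.3990, -0.7744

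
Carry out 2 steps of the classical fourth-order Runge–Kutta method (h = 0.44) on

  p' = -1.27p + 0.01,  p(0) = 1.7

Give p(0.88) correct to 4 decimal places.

RK4: k1 = f(s_n, p_n); k2 = f(s_n + h/2, p_n + (h/2)·k1); k3 = f(s_n + h/2, p_n + (h/2)·k2); k4 = f(s_n + h, p_n + h·k3); p_{n+1} = p_n + (h/6)·(k1 + 2k2 + 2k3 + k4).
s=0.000000, p=1.700000:
  k1 = f(0.000000, 1.700000) = -2.149000
  k2 = f(0.220000, 1.227220) = -1.548569
  k3 = f(0.220000, 1.359315) = -1.716330
  k4 = f(0.440000, 0.944815) = -1.189915
  p ← 1.700000 + (0.44/6)·(k1 + 2k2 + 2k3 + k4) = 0.976294
s=0.440000, p=0.976294:
  k1 = f(0.440000, 0.976294) = -1.229894
  k2 = f(0.660000, 0.705718) = -0.886262
  k3 = f(0.660000, 0.781317) = -0.982272
  k4 = f(0.880000, 0.544095) = -0.681000
  p ← 0.976294 + (0.44/6)·(k1 + 2k2 + 2k3 + k4) = 0.562111
p(0.88) ≈ 0.5621

0.5621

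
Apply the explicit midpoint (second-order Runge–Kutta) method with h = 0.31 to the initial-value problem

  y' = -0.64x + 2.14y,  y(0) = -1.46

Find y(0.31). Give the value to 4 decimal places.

Midpoint: k1 = f(x_n, y_n); k2 = f(x_n + h/2, y_n + (h/2)·k1); y_{n+1} = y_n + h·k2.
x=0.000000, y=-1.460000:
  k1 = f(0.000000, -1.460000) = -3.124400
  k2 = f(0.155000, -1.944282) = -4.259963
  y ← -1.460000 + 0.31·(-4.259963) = -2.780589
y(0.31) ≈ -2.7806

-2.7806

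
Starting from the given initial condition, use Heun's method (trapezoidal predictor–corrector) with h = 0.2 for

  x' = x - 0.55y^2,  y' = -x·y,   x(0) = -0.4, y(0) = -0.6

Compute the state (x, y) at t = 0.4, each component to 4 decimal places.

-0.7102, -0.7430

Heun on (x,y): k1 = f(t_n, state_n); k2 = f(t_n + h, state_n + h·k1); state_{n+1} = state_n + (h/2)·(k1 + k2).
0.000000: (-0.400000, -0.600000)
  k1 = (-0.598000, -0.240000)
  predictor → (-0.519600, -0.648000)
  k2 = (-0.750547, -0.336701)
  → (-0.534855, -0.657670)
0.200000: (-0.534855, -0.657670)
  k1 = (-0.772746, -0.351758)
  predictor → (-0.689404, -0.728022)
  k2 = (-0.980913, -0.501901)
  → (-0.710221, -0.743036)
(x(0.4), y(0.4)) ≈ (-0.7102, -0.7430)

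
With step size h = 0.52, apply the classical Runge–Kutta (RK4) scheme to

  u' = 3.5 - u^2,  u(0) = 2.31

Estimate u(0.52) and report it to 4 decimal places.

1.9918

RK4: k1 = f(t_n, u_n); k2 = f(t_n + h/2, u_n + (h/2)·k1); k3 = f(t_n + h/2, u_n + (h/2)·k2); k4 = f(t_n + h, u_n + h·k3); u_{n+1} = u_n + (h/6)·(k1 + 2k2 + 2k3 + k4).
t=0.000000, u=2.310000:
  k1 = f(0.000000, 2.310000) = -1.836100
  k2 = f(0.260000, 1.832614) = 0.141526
  k3 = f(0.260000, 2.346797) = -2.007455
  k4 = f(0.520000, 1.266123) = 1.896931
  u ← 2.310000 + (0.52/6)·(k1 + 2k2 + 2k3 + k4) = 1.991844
u(0.52) ≈ 1.9918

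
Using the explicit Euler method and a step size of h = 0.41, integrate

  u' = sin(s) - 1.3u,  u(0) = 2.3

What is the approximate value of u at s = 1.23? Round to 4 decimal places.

Euler: u_{n+1} = u_n + h·f(s_n, u_n).
s=0.000000, u=2.300000: f=-2.990000 → u ← 2.300000 + 0.41·(-2.990000) = 1.074100
s=0.410000, u=1.074100: f=-0.997721 → u ← 1.074100 + 0.41·(-0.997721) = 0.665035
s=0.820000, u=0.665035: f=-0.133399 → u ← 0.665035 + 0.41·(-0.133399) = 0.610341
u(1.23) ≈ 0.6103

0.6103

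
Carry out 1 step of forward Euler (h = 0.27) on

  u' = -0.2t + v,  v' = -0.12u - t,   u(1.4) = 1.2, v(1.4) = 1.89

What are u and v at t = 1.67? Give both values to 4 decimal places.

1.6347, 1.4731

Euler on (u,v): u_{n+1} = u_n + h·u', v_{n+1} = v_n + h·v'.
1.400000: (1.200000, 1.890000); f=(1.610000, -1.544000) → (1.634700, 1.473120)
(u(1.67), v(1.67)) ≈ (1.6347, 1.4731)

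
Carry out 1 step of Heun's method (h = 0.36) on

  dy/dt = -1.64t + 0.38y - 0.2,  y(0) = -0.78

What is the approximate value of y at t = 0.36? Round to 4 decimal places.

Heun: k1 = f(t_n, y_n); k2 = f(t_n + h, y_n + h·k1); y_{n+1} = y_n + (h/2)·(k1 + k2).
t=0.000000, y=-0.780000:
  k1 = f(0.000000, -0.780000) = -0.496400
  k2 = f(0.360000, -0.958704) = -1.154708
  y ← -0.780000 + (0.36/2)·(-0.496400 + (-1.154708)) = -1.077199
y(0.36) ≈ -1.0772

-1.0772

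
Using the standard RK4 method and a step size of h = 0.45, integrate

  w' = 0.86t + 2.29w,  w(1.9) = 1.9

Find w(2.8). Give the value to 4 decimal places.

20.4181

RK4: k1 = f(t_n, w_n); k2 = f(t_n + h/2, w_n + (h/2)·k1); k3 = f(t_n + h/2, w_n + (h/2)·k2); k4 = f(t_n + h, w_n + h·k3); w_{n+1} = w_n + (h/6)·(k1 + 2k2 + 2k3 + k4).
t=1.900000, w=1.900000:
  k1 = f(1.900000, 1.900000) = 5.985000
  k2 = f(2.125000, 3.246625) = 9.262271
  k3 = f(2.125000, 3.984011) = 10.950885
  k4 = f(2.350000, 6.827898) = 17.656887
  w ← 1.900000 + (0.45/6)·(k1 + 2k2 + 2k3 + k4) = 6.705115
t=2.350000, w=6.705115:
  k1 = f(2.350000, 6.705115) = 17.375713
  k2 = f(2.575000, 10.614651) = 26.522050
  k3 = f(2.575000, 12.672576) = 31.234700
  k4 = f(2.800000, 20.760730) = 49.950071
  w ← 6.705115 + (0.45/6)·(k1 + 2k2 + 2k3 + k4) = 20.418061
w(2.8) ≈ 20.4181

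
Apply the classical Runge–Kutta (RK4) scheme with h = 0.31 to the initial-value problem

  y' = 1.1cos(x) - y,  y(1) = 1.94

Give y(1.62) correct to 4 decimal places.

RK4: k1 = f(x_n, y_n); k2 = f(x_n + h/2, y_n + (h/2)·k1); k3 = f(x_n + h/2, y_n + (h/2)·k2); k4 = f(x_n + h, y_n + h·k3); y_{n+1} = y_n + (h/6)·(k1 + 2k2 + 2k3 + k4).
x=1.000000, y=1.940000:
  k1 = f(1.000000, 1.940000) = -1.345667
  k2 = f(1.155000, 1.731422) = -1.287111
  k3 = f(1.155000, 1.740498) = -1.296187
  k4 = f(1.310000, 1.538182) = -1.254547
  y ← 1.940000 + (0.31/6)·(k1 + 2k2 + 2k3 + k4) = 1.538715
x=1.310000, y=1.538715:
  k1 = f(1.310000, 1.538715) = -1.255080
  k2 = f(1.465000, 1.344177) = -1.228018
  k3 = f(1.465000, 1.348372) = -1.232213
  k4 = f(1.620000, 1.156729) = -1.210831
  y ← 1.538715 + (0.31/6)·(k1 + 2k2 + 2k3 + k4) = 1.157085
y(1.62) ≈ 1.1571

1.1571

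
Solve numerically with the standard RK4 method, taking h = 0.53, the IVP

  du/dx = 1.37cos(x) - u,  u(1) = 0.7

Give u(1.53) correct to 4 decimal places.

0.5669

RK4: k1 = f(x_n, u_n); k2 = f(x_n + h/2, u_n + (h/2)·k1); k3 = f(x_n + h/2, u_n + (h/2)·k2); k4 = f(x_n + h, u_n + h·k3); u_{n+1} = u_n + (h/6)·(k1 + 2k2 + 2k3 + k4).
x=1.000000, u=0.700000:
  k1 = f(1.000000, 0.700000) = 0.040214
  k2 = f(1.265000, 0.710657) = -0.298215
  k3 = f(1.265000, 0.620973) = -0.208531
  k4 = f(1.530000, 0.589479) = -0.533603
  u ← 0.700000 + (0.53/6)·(k1 + 2k2 + 2k3 + k4) = 0.566892
u(1.53) ≈ 0.5669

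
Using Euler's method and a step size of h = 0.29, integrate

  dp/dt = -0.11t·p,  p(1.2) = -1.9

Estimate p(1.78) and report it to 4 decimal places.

Euler: p_{n+1} = p_n + h·f(t_n, p_n).
t=1.200000, p=-1.900000: f=0.250800 → p ← -1.900000 + 0.29·0.250800 = -1.827268
t=1.490000, p=-1.827268: f=0.299489 → p ← -1.827268 + 0.29·0.299489 = -1.740416
p(1.78) ≈ -1.7404

-1.7404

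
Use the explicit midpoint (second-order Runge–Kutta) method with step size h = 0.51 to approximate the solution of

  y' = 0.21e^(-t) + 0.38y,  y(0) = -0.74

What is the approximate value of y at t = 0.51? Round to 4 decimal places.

Midpoint: k1 = f(t_n, y_n); k2 = f(t_n + h/2, y_n + (h/2)·k1); y_{n+1} = y_n + h·k2.
t=0.000000, y=-0.740000:
  k1 = f(0.000000, -0.740000) = -0.071200
  k2 = f(0.255000, -0.758156) = -0.125367
  y ← -0.740000 + 0.51·(-0.125367) = -0.803937
y(0.51) ≈ -0.8039

-0.8039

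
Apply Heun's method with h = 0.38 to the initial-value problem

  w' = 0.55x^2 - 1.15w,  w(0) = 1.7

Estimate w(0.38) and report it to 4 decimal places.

Heun: k1 = f(x_n, w_n); k2 = f(x_n + h, w_n + h·k1); w_{n+1} = w_n + (h/2)·(k1 + k2).
x=0.000000, w=1.700000:
  k1 = f(0.000000, 1.700000) = -1.955000
  k2 = f(0.380000, 0.957100) = -1.021245
  w ← 1.700000 + (0.38/2)·(-1.955000 + (-1.021245)) = 1.134513
w(0.38) ≈ 1.1345

1.1345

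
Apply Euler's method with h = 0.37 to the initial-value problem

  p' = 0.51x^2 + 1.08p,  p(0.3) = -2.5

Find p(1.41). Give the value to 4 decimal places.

-6.4982

Euler: p_{n+1} = p_n + h·f(x_n, p_n).
x=0.300000, p=-2.500000: f=-2.654100 → p ← -2.500000 + 0.37·(-2.654100) = -3.482017
x=0.670000, p=-3.482017: f=-3.531639 → p ← -3.482017 + 0.37·(-3.531639) = -4.788724
x=1.040000, p=-4.788724: f=-4.620205 → p ← -4.788724 + 0.37·(-4.620205) = -6.498200
p(1.41) ≈ -6.4982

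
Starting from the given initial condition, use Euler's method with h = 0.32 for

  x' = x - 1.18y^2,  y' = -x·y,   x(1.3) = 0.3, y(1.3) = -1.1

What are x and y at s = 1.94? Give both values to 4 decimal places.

-0.4538, -1.0138

Euler on (x,y): x_{n+1} = x_n + h·x', y_{n+1} = y_n + h·y'.
1.300000: (0.300000, -1.100000); f=(-1.127800, 0.330000) → (-0.060896, -0.994400)
1.620000: (-0.060896, -0.994400); f=(-1.227717, -0.060555) → (-0.453765, -1.013778)
(x(1.94), y(1.94)) ≈ (-0.4538, -1.0138)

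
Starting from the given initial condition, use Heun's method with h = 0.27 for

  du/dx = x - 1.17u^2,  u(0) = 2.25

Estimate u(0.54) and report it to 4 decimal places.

Heun: k1 = f(x_n, u_n); k2 = f(x_n + h, u_n + h·k1); u_{n+1} = u_n + (h/2)·(k1 + k2).
x=0.000000, u=2.250000:
  k1 = f(0.000000, 2.250000) = -5.923125
  k2 = f(0.270000, 0.650756) = -0.225476
  u ← 2.250000 + (0.27/2)·(-5.923125 + (-0.225476)) = 1.419939
x=0.270000, u=1.419939:
  k1 = f(0.270000, 1.419939) = -2.088985
  k2 = f(0.540000, 0.855913) = -0.317127
  u ← 1.419939 + (0.27/2)·(-2.088985 + (-0.317127)) = 1.095114
u(0.54) ≈ 1.0951

1.0951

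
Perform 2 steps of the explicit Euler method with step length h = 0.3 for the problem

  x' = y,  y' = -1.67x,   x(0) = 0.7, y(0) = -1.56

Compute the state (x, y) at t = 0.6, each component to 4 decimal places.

Euler on (x,y): x_{n+1} = x_n + h·x', y_{n+1} = y_n + h·y'.
0.000000: (0.700000, -1.560000); f=(-1.560000, -1.169000) → (0.232000, -1.910700)
0.300000: (0.232000, -1.910700); f=(-1.910700, -0.387440) → (-0.341210, -2.026932)
(x(0.6), y(0.6)) ≈ (-0.3412, -2.0269)

-0.3412, -2.0269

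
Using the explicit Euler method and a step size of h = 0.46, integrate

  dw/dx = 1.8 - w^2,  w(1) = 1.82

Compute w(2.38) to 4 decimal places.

1.3344

Euler: w_{n+1} = w_n + h·f(x_n, w_n).
x=1.000000, w=1.820000: f=-1.512400 → w ← 1.820000 + 0.46·(-1.512400) = 1.124296
x=1.460000, w=1.124296: f=0.535959 → w ← 1.124296 + 0.46·0.535959 = 1.370837
x=1.920000, w=1.370837: f=-0.079194 → w ← 1.370837 + 0.46·(-0.079194) = 1.334408
w(2.38) ≈ 1.3344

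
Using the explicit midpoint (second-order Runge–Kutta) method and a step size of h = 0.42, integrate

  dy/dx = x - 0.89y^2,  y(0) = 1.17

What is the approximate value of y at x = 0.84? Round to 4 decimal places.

0.9296

Midpoint: k1 = f(x_n, y_n); k2 = f(x_n + h/2, y_n + (h/2)·k1); y_{n+1} = y_n + h·k2.
x=0.000000, y=1.170000:
  k1 = f(0.000000, 1.170000) = -1.218321
  k2 = f(0.210000, 0.914153) = -0.533751
  y ← 1.170000 + 0.42·(-0.533751) = 0.945825
x=0.420000, y=0.945825:
  k1 = f(0.420000, 0.945825) = -0.376180
  k2 = f(0.630000, 0.866827) = -0.038736
  y ← 0.945825 + 0.42·(-0.038736) = 0.929556
y(0.84) ≈ 0.9296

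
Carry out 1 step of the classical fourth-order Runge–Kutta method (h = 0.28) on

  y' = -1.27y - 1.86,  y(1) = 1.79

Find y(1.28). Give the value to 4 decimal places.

RK4: k1 = f(x_n, y_n); k2 = f(x_n + h/2, y_n + (h/2)·k1); k3 = f(x_n + h/2, y_n + (h/2)·k2); k4 = f(x_n + h, y_n + h·k3); y_{n+1} = y_n + (h/6)·(k1 + 2k2 + 2k3 + k4).
x=1.000000, y=1.790000:
  k1 = f(1.000000, 1.790000) = -4.133300
  k2 = f(1.140000, 1.211338) = -3.398399
  k3 = f(1.140000, 1.314224) = -3.529065
  k4 = f(1.280000, 0.801862) = -2.878365
  y ← 1.790000 + (0.28/6)·(k1 + 2k2 + 2k3 + k4) = 0.816226
y(1.28) ≈ 0.8162

0.8162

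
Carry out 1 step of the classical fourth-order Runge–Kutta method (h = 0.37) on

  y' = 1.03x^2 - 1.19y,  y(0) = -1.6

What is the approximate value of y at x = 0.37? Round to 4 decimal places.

-1.0147

RK4: k1 = f(x_n, y_n); k2 = f(x_n + h/2, y_n + (h/2)·k1); k3 = f(x_n + h/2, y_n + (h/2)·k2); k4 = f(x_n + h, y_n + h·k3); y_{n+1} = y_n + (h/6)·(k1 + 2k2 + 2k3 + k4).
x=0.000000, y=-1.600000:
  k1 = f(0.000000, -1.600000) = 1.904000
  k2 = f(0.185000, -1.247760) = 1.520086
  k3 = f(0.185000, -1.318784) = 1.604605
  k4 = f(0.370000, -1.006296) = 1.338500
  y ← -1.600000 + (0.37/6)·(k1 + 2k2 + 2k3 + k4) = -1.014667
y(0.37) ≈ -1.0147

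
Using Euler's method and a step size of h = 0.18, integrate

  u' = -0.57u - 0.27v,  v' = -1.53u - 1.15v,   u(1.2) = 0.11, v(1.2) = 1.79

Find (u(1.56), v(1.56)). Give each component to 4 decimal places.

Euler on (u,v): u_{n+1} = u_n + h·u', v_{n+1} = v_n + h·v'.
1.200000: (0.110000, 1.790000); f=(-0.546000, -2.226800) → (0.011720, 1.389176)
1.380000: (0.011720, 1.389176); f=(-0.381758, -1.615484) → (-0.056996, 1.098389)
(u(1.56), v(1.56)) ≈ (-0.0570, 1.0984)

-0.0570, 1.0984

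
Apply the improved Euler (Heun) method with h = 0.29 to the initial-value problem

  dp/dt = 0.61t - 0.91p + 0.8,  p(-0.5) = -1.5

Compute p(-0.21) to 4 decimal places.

-1.0061

Heun: k1 = f(t_n, p_n); k2 = f(t_n + h, p_n + h·k1); p_{n+1} = p_n + (h/2)·(k1 + k2).
t=-0.500000, p=-1.500000:
  k1 = f(-0.500000, -1.500000) = 1.860000
  k2 = f(-0.210000, -0.960600) = 1.546046
  p ← -1.500000 + (0.29/2)·(1.860000 + 1.546046) = -1.006123
p(-0.21) ≈ -1.0061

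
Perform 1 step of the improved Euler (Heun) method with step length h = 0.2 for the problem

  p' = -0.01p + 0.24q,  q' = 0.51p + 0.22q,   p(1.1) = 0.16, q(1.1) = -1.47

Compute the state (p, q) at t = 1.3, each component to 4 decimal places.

Heun on (p,q): k1 = f(t_n, state_n); k2 = f(t_n + h, state_n + h·k1); state_{n+1} = state_n + (h/2)·(k1 + k2).
1.100000: (0.160000, -1.470000)
  k1 = (-0.354400, -0.241800)
  predictor → (0.089120, -1.518360)
  k2 = (-0.365298, -0.288588)
  → (0.088030, -1.523039)
(p(1.3), q(1.3)) ≈ (0.0880, -1.5230)

0.0880, -1.5230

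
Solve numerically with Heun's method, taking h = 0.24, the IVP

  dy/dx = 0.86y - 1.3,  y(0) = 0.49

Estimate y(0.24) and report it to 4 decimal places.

Heun: k1 = f(x_n, y_n); k2 = f(x_n + h, y_n + h·k1); y_{n+1} = y_n + (h/2)·(k1 + k2).
x=0.000000, y=0.490000:
  k1 = f(0.000000, 0.490000) = -0.878600
  k2 = f(0.240000, 0.279136) = -1.059943
  y ← 0.490000 + (0.24/2)·(-0.878600 + (-1.059943)) = 0.257375
y(0.24) ≈ 0.2574

0.2574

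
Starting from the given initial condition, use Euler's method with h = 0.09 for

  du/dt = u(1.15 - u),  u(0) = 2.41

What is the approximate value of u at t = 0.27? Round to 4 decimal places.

Euler: u_{n+1} = u_n + h·f(t_n, u_n).
t=0.000000, u=2.410000: f=-3.036600 → u ← 2.410000 + 0.09·(-3.036600) = 2.136706
t=0.090000, u=2.136706: f=-2.108301 → u ← 2.136706 + 0.09·(-2.108301) = 1.946959
t=0.180000, u=1.946959: f=-1.551646 → u ← 1.946959 + 0.09·(-1.551646) = 1.807311
u(0.27) ≈ 1.8073

1.8073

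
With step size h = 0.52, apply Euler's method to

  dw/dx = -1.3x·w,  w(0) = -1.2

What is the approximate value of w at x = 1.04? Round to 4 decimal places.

-0.7782

Euler: w_{n+1} = w_n + h·f(x_n, w_n).
x=0.000000, w=-1.200000: f=0.000000 → w ← -1.200000 + 0.52·0.000000 = -1.200000
x=0.520000, w=-1.200000: f=0.811200 → w ← -1.200000 + 0.52·0.811200 = -0.778176
w(1.04) ≈ -0.7782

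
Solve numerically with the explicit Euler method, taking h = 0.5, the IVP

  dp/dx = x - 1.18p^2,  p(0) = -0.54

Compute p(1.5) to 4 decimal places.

Euler: p_{n+1} = p_n + h·f(x_n, p_n).
x=0.000000, p=-0.540000: f=-0.344088 → p ← -0.540000 + 0.5·(-0.344088) = -0.712044
x=0.500000, p=-0.712044: f=-0.098268 → p ← -0.712044 + 0.5·(-0.098268) = -0.761178
x=1.000000, p=-0.761178: f=0.316318 → p ← -0.761178 + 0.5·0.316318 = -0.603019
p(1.5) ≈ -0.6030

-0.6030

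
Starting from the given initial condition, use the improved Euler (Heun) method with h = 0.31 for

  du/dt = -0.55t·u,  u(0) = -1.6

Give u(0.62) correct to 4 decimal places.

Heun: k1 = f(t_n, u_n); k2 = f(t_n + h, u_n + h·k1); u_{n+1} = u_n + (h/2)·(k1 + k2).
t=0.000000, u=-1.600000:
  k1 = f(0.000000, -1.600000) = 0.000000
  k2 = f(0.310000, -1.600000) = 0.272800
  u ← -1.600000 + (0.31/2)·(0.000000 + 0.272800) = -1.557716
t=0.310000, u=-1.557716:
  k1 = f(0.310000, -1.557716) = 0.265591
  k2 = f(0.620000, -1.475383) = 0.503106
  u ← -1.557716 + (0.31/2)·(0.265591 + 0.503106) = -1.438568
u(0.62) ≈ -1.4386

-1.4386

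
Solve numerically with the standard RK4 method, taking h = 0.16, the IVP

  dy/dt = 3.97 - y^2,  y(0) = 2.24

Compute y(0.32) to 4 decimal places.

RK4: k1 = f(t_n, y_n); k2 = f(t_n + h/2, y_n + (h/2)·k1); k3 = f(t_n + h/2, y_n + (h/2)·k2); k4 = f(t_n + h, y_n + h·k3); y_{n+1} = y_n + (h/6)·(k1 + 2k2 + 2k3 + k4).
t=0.000000, y=2.240000:
  k1 = f(0.000000, 2.240000) = -1.047600
  k2 = f(0.080000, 2.156192) = -0.679164
  k3 = f(0.080000, 2.185667) = -0.807140
  k4 = f(0.160000, 2.110858) = -0.485720
  y ← 2.240000 + (0.16/6)·(k1 + 2k2 + 2k3 + k4) = 2.119842
t=0.160000, y=2.119842:
  k1 = f(0.160000, 2.119842) = -0.523730
  k2 = f(0.240000, 2.077944) = -0.347849
  k3 = f(0.240000, 2.092014) = -0.406523
  k4 = f(0.320000, 2.054798) = -0.252196
  y ← 2.119842 + (0.16/6)·(k1 + 2k2 + 2k3 + k4) = 2.058917
y(0.32) ≈ 2.0589

2.0589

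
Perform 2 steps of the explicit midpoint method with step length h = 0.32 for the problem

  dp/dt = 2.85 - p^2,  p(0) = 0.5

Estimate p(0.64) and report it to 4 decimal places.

1.4370

Midpoint: k1 = f(t_n, p_n); k2 = f(t_n + h/2, p_n + (h/2)·k1); p_{n+1} = p_n + h·k2.
t=0.000000, p=0.500000:
  k1 = f(0.000000, 0.500000) = 2.600000
  k2 = f(0.160000, 0.916000) = 2.010944
  p ← 0.500000 + 0.32·2.010944 = 1.143502
t=0.320000, p=1.143502:
  k1 = f(0.320000, 1.143502) = 1.542403
  k2 = f(0.480000, 1.390287) = 0.917103
  p ← 1.143502 + 0.32·0.917103 = 1.436975
p(0.64) ≈ 1.4370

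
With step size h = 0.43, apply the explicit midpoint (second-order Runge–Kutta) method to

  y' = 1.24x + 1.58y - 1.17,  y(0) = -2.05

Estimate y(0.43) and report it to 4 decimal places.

Midpoint: k1 = f(x_n, y_n); k2 = f(x_n + h/2, y_n + (h/2)·k1); y_{n+1} = y_n + h·k2.
x=0.000000, y=-2.050000:
  k1 = f(0.000000, -2.050000) = -4.409000
  k2 = f(0.215000, -2.997935) = -5.640137
  y ← -2.050000 + 0.43·(-5.640137) = -4.475259
y(0.43) ≈ -4.4753

-4.4753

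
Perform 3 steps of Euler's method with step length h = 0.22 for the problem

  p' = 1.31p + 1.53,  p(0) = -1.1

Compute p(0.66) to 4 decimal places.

Euler: p_{n+1} = p_n + h·f(x_n, p_n).
x=0.000000, p=-1.100000: f=0.089000 → p ← -1.100000 + 0.22·0.089000 = -1.080420
x=0.220000, p=-1.080420: f=0.114650 → p ← -1.080420 + 0.22·0.114650 = -1.055197
x=0.440000, p=-1.055197: f=0.147692 → p ← -1.055197 + 0.22·0.147692 = -1.022705
p(0.66) ≈ -1.0227

-1.0227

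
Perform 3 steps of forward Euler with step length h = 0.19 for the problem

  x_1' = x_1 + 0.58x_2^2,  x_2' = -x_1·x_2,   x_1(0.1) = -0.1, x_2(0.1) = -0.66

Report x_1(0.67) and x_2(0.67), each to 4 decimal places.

0.0100, -0.6861

Euler on (x_1,x_2): x_1_{n+1} = x_1_n + h·x_1', x_2_{n+1} = x_2_n + h·x_2'.
0.100000: (-0.100000, -0.660000); f=(0.152648, -0.066000) → (-0.070997, -0.672540)
0.290000: (-0.070997, -0.672540); f=(0.191343, -0.047748) → (-0.034642, -0.681612)
0.480000: (-0.034642, -0.681612); f=(0.234823, -0.023612) → (0.009975, -0.686098)
(x_1(0.67), x_2(0.67)) ≈ (0.0100, -0.6861)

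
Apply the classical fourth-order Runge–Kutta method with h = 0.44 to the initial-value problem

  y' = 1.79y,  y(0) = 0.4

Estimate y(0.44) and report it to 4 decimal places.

RK4: k1 = f(x_n, y_n); k2 = f(x_n + h/2, y_n + (h/2)·k1); k3 = f(x_n + h/2, y_n + (h/2)·k2); k4 = f(x_n + h, y_n + h·k3); y_{n+1} = y_n + (h/6)·(k1 + 2k2 + 2k3 + k4).
x=0.000000, y=0.400000:
  k1 = f(0.000000, 0.400000) = 0.716000
  k2 = f(0.220000, 0.557520) = 0.997961
  k3 = f(0.220000, 0.619551) = 1.108997
  k4 = f(0.440000, 0.887959) = 1.589446
  y ← 0.400000 + (0.44/6)·(k1 + 2k2 + 2k3 + k4) = 0.878087
y(0.44) ≈ 0.8781

0.8781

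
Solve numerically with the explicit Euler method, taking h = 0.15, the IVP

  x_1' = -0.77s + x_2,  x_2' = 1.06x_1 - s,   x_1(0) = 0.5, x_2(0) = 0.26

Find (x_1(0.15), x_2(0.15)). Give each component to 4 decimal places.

0.5390, 0.3395

Euler on (x_1,x_2): x_1_{n+1} = x_1_n + h·x_1', x_2_{n+1} = x_2_n + h·x_2'.
0.000000: (0.500000, 0.260000); f=(0.260000, 0.530000) → (0.539000, 0.339500)
(x_1(0.15), x_2(0.15)) ≈ (0.5390, 0.3395)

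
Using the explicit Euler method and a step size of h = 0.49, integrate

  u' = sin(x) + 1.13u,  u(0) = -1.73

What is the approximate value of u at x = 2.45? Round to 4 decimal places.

-12.6052

Euler: u_{n+1} = u_n + h·f(x_n, u_n).
x=0.000000, u=-1.730000: f=-1.954900 → u ← -1.730000 + 0.49·(-1.954900) = -2.687901
x=0.490000, u=-2.687901: f=-2.566702 → u ← -2.687901 + 0.49·(-2.566702) = -3.945585
x=0.980000, u=-3.945585: f=-3.628014 → u ← -3.945585 + 0.49·(-3.628014) = -5.723312
x=1.470000, u=-5.723312: f=-5.472418 → u ← -5.723312 + 0.49·(-5.472418) = -8.404797
x=1.960000, u=-8.404797: f=-8.572209 → u ← -8.404797 + 0.49·(-8.572209) = -12.605179
u(2.45) ≈ -12.6052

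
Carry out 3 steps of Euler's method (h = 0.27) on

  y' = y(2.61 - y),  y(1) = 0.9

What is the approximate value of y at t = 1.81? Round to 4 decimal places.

Euler: y_{n+1} = y_n + h·f(t_n, y_n).
t=1.000000, y=0.900000: f=1.539000 → y ← 0.900000 + 0.27·1.539000 = 1.315530
t=1.270000, y=1.315530: f=1.702914 → y ← 1.315530 + 0.27·1.702914 = 1.775317
t=1.540000, y=1.775317: f=1.481827 → y ← 1.775317 + 0.27·1.481827 = 2.175410
y(1.81) ≈ 2.1754

2.1754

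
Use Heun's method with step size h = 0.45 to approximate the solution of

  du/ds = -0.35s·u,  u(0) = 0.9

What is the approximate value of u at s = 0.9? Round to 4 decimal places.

Heun: k1 = f(s_n, u_n); k2 = f(s_n + h, u_n + h·k1); u_{n+1} = u_n + (h/2)·(k1 + k2).
s=0.000000, u=0.900000:
  k1 = f(0.000000, 0.900000) = 0.000000
  k2 = f(0.450000, 0.900000) = -0.141750
  u ← 0.900000 + (0.45/2)·(0.000000 + (-0.141750)) = 0.868106
s=0.450000, u=0.868106:
  k1 = f(0.450000, 0.868106) = -0.136727
  k2 = f(0.900000, 0.806579) = -0.254072
  u ← 0.868106 + (0.45/2)·(-0.136727 + (-0.254072)) = 0.780176
u(0.9) ≈ 0.7802

0.7802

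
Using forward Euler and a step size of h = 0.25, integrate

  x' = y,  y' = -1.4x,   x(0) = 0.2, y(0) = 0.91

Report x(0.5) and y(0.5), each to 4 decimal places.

0.6375, 0.6904

Euler on (x,y): x_{n+1} = x_n + h·x', y_{n+1} = y_n + h·y'.
0.000000: (0.200000, 0.910000); f=(0.910000, -0.280000) → (0.427500, 0.840000)
0.250000: (0.427500, 0.840000); f=(0.840000, -0.598500) → (0.637500, 0.690375)
(x(0.5), y(0.5)) ≈ (0.6375, 0.6904)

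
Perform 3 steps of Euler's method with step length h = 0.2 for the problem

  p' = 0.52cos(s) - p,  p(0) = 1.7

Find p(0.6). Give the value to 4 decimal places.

1.1143

Euler: p_{n+1} = p_n + h·f(s_n, p_n).
s=0.000000, p=1.700000: f=-1.180000 → p ← 1.700000 + 0.2·(-1.180000) = 1.464000
s=0.200000, p=1.464000: f=-0.954365 → p ← 1.464000 + 0.2·(-0.954365) = 1.273127
s=0.400000, p=1.273127: f=-0.794175 → p ← 1.273127 + 0.2·(-0.794175) = 1.114292
p(0.6) ≈ 1.1143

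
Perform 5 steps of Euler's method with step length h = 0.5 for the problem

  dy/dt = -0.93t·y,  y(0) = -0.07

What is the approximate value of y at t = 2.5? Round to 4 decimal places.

Euler: y_{n+1} = y_n + h·f(t_n, y_n).
t=0.000000, y=-0.070000: f=0.000000 → y ← -0.070000 + 0.5·0.000000 = -0.070000
t=0.500000, y=-0.070000: f=0.032550 → y ← -0.070000 + 0.5·0.032550 = -0.053725
t=1.000000, y=-0.053725: f=0.049964 → y ← -0.053725 + 0.5·0.049964 = -0.028743
t=1.500000, y=-0.028743: f=0.040096 → y ← -0.028743 + 0.5·0.040096 = -0.008695
t=2.000000, y=-0.008695: f=0.016172 → y ← -0.008695 + 0.5·0.016172 = -0.000609
y(2.5) ≈ -0.0006

-0.0006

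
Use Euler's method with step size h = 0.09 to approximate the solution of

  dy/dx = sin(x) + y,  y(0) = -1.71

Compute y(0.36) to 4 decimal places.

Euler: y_{n+1} = y_n + h·f(x_n, y_n).
x=0.000000, y=-1.710000: f=-1.710000 → y ← -1.710000 + 0.09·(-1.710000) = -1.863900
x=0.090000, y=-1.863900: f=-1.774021 → y ← -1.863900 + 0.09·(-1.774021) = -2.023562
x=0.180000, y=-2.023562: f=-1.844532 → y ← -2.023562 + 0.09·(-1.844532) = -2.189570
x=0.270000, y=-2.189570: f=-1.922838 → y ← -2.189570 + 0.09·(-1.922838) = -2.362625
y(0.36) ≈ -2.3626

-2.3626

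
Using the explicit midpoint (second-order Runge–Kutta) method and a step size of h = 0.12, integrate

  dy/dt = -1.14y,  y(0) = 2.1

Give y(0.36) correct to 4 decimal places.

Midpoint: k1 = f(t_n, y_n); k2 = f(t_n + h/2, y_n + (h/2)·k1); y_{n+1} = y_n + h·k2.
t=0.000000, y=2.100000:
  k1 = f(0.000000, 2.100000) = -2.394000
  k2 = f(0.060000, 1.956360) = -2.230250
  y ← 2.100000 + 0.12·(-2.230250) = 1.832370
t=0.120000, y=1.832370:
  k1 = f(0.120000, 1.832370) = -2.088902
  k2 = f(0.180000, 1.707036) = -1.946021
  y ← 1.832370 + 0.12·(-1.946021) = 1.598847
t=0.240000, y=1.598847:
  k1 = f(0.240000, 1.598847) = -1.822686
  k2 = f(0.300000, 1.489486) = -1.698014
  y ← 1.598847 + 0.12·(-1.698014) = 1.395086
y(0.36) ≈ 1.3951

1.3951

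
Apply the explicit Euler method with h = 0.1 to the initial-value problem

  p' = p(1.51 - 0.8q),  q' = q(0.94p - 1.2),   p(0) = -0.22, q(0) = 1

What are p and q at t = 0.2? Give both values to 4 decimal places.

-0.2550, 0.7372

Euler on (p,q): p_{n+1} = p_n + h·p', q_{n+1} = q_n + h·q'.
0.000000: (-0.220000, 1.000000); f=(-0.156200, -1.406800) → (-0.235620, 0.859320)
0.100000: (-0.235620, 0.859320); f=(-0.193808, -1.221509) → (-0.255001, 0.737169)
(p(0.2), q(0.2)) ≈ (-0.2550, 0.7372)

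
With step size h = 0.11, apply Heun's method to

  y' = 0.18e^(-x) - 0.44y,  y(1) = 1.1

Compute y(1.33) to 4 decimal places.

0.9686

Heun: k1 = f(x_n, y_n); k2 = f(x_n + h, y_n + h·k1); y_{n+1} = y_n + (h/2)·(k1 + k2).
x=1.000000, y=1.100000:
  k1 = f(1.000000, 1.100000) = -0.417782
  k2 = f(1.110000, 1.054044) = -0.404459
  y ← 1.100000 + (0.11/2)·(-0.417782 + (-0.404459)) = 1.054777
x=1.110000, y=1.054777:
  k1 = f(1.110000, 1.054777) = -0.404781
  k2 = f(1.220000, 1.010251) = -0.391369
  y ← 1.054777 + (0.11/2)·(-0.404781 + (-0.391369)) = 1.010989
x=1.220000, y=1.010989:
  k1 = f(1.220000, 1.010989) = -0.391694
  k2 = f(1.330000, 0.967902) = -0.378271
  y ← 1.010989 + (0.11/2)·(-0.391694 + (-0.378271)) = 0.968640
y(1.33) ≈ 0.9686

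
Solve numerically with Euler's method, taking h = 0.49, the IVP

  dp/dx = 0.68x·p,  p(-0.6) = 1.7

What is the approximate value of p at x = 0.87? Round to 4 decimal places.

1.4762

Euler: p_{n+1} = p_n + h·f(x_n, p_n).
x=-0.600000, p=1.700000: f=-0.693600 → p ← 1.700000 + 0.49·(-0.693600) = 1.360136
x=-0.110000, p=1.360136: f=-0.101738 → p ← 1.360136 + 0.49·(-0.101738) = 1.310284
x=0.380000, p=1.310284: f=0.338577 → p ← 1.310284 + 0.49·0.338577 = 1.476187
p(0.87) ≈ 1.4762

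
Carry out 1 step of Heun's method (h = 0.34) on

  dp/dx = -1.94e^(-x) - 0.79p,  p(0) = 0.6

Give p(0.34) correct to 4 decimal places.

-0.0155

Heun: k1 = f(x_n, p_n); k2 = f(x_n + h, p_n + h·k1); p_{n+1} = p_n + (h/2)·(k1 + k2).
x=0.000000, p=0.600000:
  k1 = f(0.000000, 0.600000) = -2.414000
  k2 = f(0.340000, -0.220760) = -1.206434
  p ← 0.600000 + (0.34/2)·(-2.414000 + (-1.206434)) = -0.015474
p(0.34) ≈ -0.0155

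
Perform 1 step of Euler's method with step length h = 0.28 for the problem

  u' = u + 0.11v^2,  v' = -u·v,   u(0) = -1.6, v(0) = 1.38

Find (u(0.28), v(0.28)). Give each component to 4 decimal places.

-1.9893, 1.9982

Euler on (u,v): u_{n+1} = u_n + h·u', v_{n+1} = v_n + h·v'.
0.000000: (-1.600000, 1.380000); f=(-1.390516, 2.208000) → (-1.989344, 1.998240)
(u(0.28), v(0.28)) ≈ (-1.9893, 1.9982)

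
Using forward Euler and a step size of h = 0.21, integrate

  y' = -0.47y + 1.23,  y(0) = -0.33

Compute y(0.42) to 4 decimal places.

Euler: y_{n+1} = y_n + h·f(x_n, y_n).
x=0.000000, y=-0.330000: f=1.385100 → y ← -0.330000 + 0.21·1.385100 = -0.039129
x=0.210000, y=-0.039129: f=1.248391 → y ← -0.039129 + 0.21·1.248391 = 0.223033
y(0.42) ≈ 0.2230

0.2230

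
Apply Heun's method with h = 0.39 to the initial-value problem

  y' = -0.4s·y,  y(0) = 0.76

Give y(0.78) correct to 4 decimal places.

Heun: k1 = f(s_n, y_n); k2 = f(s_n + h, y_n + h·k1); y_{n+1} = y_n + (h/2)·(k1 + k2).
s=0.000000, y=0.760000:
  k1 = f(0.000000, 0.760000) = 0.000000
  k2 = f(0.390000, 0.760000) = -0.118560
  y ← 0.760000 + (0.39/2)·(0.000000 + (-0.118560)) = 0.736881
s=0.390000, y=0.736881:
  k1 = f(0.390000, 0.736881) = -0.114953
  k2 = f(0.780000, 0.692049) = -0.215919
  y ← 0.736881 + (0.39/2)·(-0.114953 + (-0.215919)) = 0.672361
y(0.78) ≈ 0.6724

0.6724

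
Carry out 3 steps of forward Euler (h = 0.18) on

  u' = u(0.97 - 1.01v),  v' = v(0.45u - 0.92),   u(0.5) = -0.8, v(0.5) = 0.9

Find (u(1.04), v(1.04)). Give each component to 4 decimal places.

-0.9141, 0.4078

Euler on (u,v): u_{n+1} = u_n + h·u', v_{n+1} = v_n + h·v'.
0.500000: (-0.800000, 0.900000); f=(-0.048800, -1.152000) → (-0.808784, 0.692640)
0.680000: (-0.808784, 0.692640); f=(-0.218722, -0.889317) → (-0.848154, 0.532563)
0.860000: (-0.848154, 0.532563); f=(-0.366497, -0.693221) → (-0.914123, 0.407783)
(u(1.04), v(1.04)) ≈ (-0.9141, 0.4078)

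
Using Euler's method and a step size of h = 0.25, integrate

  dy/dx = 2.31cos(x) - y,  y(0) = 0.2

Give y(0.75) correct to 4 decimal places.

1.3357

Euler: y_{n+1} = y_n + h·f(x_n, y_n).
x=0.000000, y=0.200000: f=2.110000 → y ← 0.200000 + 0.25·2.110000 = 0.727500
x=0.250000, y=0.727500: f=1.510688 → y ← 0.727500 + 0.25·1.510688 = 1.105172
x=0.500000, y=1.105172: f=0.922044 → y ← 1.105172 + 0.25·0.922044 = 1.335683
y(0.75) ≈ 1.3357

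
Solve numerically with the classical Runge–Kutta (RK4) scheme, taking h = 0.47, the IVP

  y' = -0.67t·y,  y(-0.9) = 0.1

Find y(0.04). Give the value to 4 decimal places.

RK4: k1 = f(t_n, y_n); k2 = f(t_n + h/2, y_n + (h/2)·k1); k3 = f(t_n + h/2, y_n + (h/2)·k2); k4 = f(t_n + h, y_n + h·k3); y_{n+1} = y_n + (h/6)·(k1 + 2k2 + 2k3 + k4).
t=-0.900000, y=0.100000:
  k1 = f(-0.900000, 0.100000) = 0.060300
  k2 = f(-0.665000, 0.114171) = 0.050869
  k3 = f(-0.665000, 0.111954) = 0.049881
  k4 = f(-0.430000, 0.123444) = 0.035564
  y ← 0.100000 + (0.47/6)·(k1 + 2k2 + 2k3 + k4) = 0.123294
t=-0.430000, y=0.123294:
  k1 = f(-0.430000, 0.123294) = 0.035521
  k2 = f(-0.195000, 0.131641) = 0.017199
  k3 = f(-0.195000, 0.127335) = 0.016636
  k4 = f(0.040000, 0.131113) = -0.003514
  y ← 0.123294 + (0.47/6)·(k1 + 2k2 + 2k3 + k4) = 0.131102
y(0.04) ≈ 0.1311

0.1311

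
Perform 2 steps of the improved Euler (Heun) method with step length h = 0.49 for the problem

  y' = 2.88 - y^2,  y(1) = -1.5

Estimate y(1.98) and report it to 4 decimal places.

0.1837

Heun: k1 = f(t_n, y_n); k2 = f(t_n + h, y_n + h·k1); y_{n+1} = y_n + (h/2)·(k1 + k2).
t=1.000000, y=-1.500000:
  k1 = f(1.000000, -1.500000) = 0.630000
  k2 = f(1.490000, -1.191300) = 1.460804
  y ← -1.500000 + (0.49/2)·(0.630000 + 1.460804) = -0.987753
t=1.490000, y=-0.987753:
  k1 = f(1.490000, -0.987753) = 1.904344
  k2 = f(1.980000, -0.054624) = 2.877016
  y ← -0.987753 + (0.49/2)·(1.904344 + 2.877016) = 0.183680
y(1.98) ≈ 0.1837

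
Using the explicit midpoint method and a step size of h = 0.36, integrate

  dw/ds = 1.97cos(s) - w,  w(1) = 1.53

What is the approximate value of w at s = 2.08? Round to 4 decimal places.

0.4219

Midpoint: k1 = f(s_n, w_n); k2 = f(s_n + h/2, w_n + (h/2)·k1); w_{n+1} = w_n + h·k2.
s=1.000000, w=1.530000:
  k1 = f(1.000000, 1.530000) = -0.465604
  k2 = f(1.180000, 1.446191) = -0.695769
  w ← 1.530000 + 0.36·(-0.695769) = 1.279523
s=1.360000, w=1.279523:
  k1 = f(1.360000, 1.279523) = -0.867323
  k2 = f(1.540000, 1.123405) = -1.062746
  w ← 1.279523 + 0.36·(-1.062746) = 0.896935
s=1.720000, w=0.896935:
  k1 = f(1.720000, 0.896935) = -1.189776
  k2 = f(1.900000, 0.682775) = -1.319655
  w ← 0.896935 + 0.36·(-1.319655) = 0.421859
w(2.08) ≈ 0.4219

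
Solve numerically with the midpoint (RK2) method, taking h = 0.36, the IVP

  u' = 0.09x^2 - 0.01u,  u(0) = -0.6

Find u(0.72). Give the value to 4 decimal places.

Midpoint: k1 = f(x_n, u_n); k2 = f(x_n + h/2, u_n + (h/2)·k1); u_{n+1} = u_n + h·k2.
x=0.000000, u=-0.600000:
  k1 = f(0.000000, -0.600000) = 0.006000
  k2 = f(0.180000, -0.598920) = 0.008905
  u ← -0.600000 + 0.36·0.008905 = -0.596794
x=0.360000, u=-0.596794:
  k1 = f(0.360000, -0.596794) = 0.017632
  k2 = f(0.540000, -0.593620) = 0.032180
  u ← -0.596794 + 0.36·0.032180 = -0.585209
u(0.72) ≈ -0.5852

-0.5852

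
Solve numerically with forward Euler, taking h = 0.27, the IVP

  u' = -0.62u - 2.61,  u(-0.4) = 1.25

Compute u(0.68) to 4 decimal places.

Euler: u_{n+1} = u_n + h·f(t_n, u_n).
t=-0.400000, u=1.250000: f=-3.385000 → u ← 1.250000 + 0.27·(-3.385000) = 0.336050
t=-0.130000, u=0.336050: f=-2.818351 → u ← 0.336050 + 0.27·(-2.818351) = -0.424905
t=0.140000, u=-0.424905: f=-2.346559 → u ← -0.424905 + 0.27·(-2.346559) = -1.058476
t=0.410000, u=-1.058476: f=-1.953745 → u ← -1.058476 + 0.27·(-1.953745) = -1.585987
u(0.68) ≈ -1.5860

-1.5860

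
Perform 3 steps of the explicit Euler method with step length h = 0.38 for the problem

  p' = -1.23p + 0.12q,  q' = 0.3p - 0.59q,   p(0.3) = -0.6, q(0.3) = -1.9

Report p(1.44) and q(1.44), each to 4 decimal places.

-0.2094, -0.9969

Euler on (p,q): p_{n+1} = p_n + h·p', q_{n+1} = q_n + h·q'.
0.300000: (-0.600000, -1.900000); f=(0.510000, 0.941000) → (-0.406200, -1.542420)
0.680000: (-0.406200, -1.542420); f=(0.314536, 0.788168) → (-0.286676, -1.242916)
1.060000: (-0.286676, -1.242916); f=(0.203462, 0.647318) → (-0.209361, -0.996936)
(p(1.44), q(1.44)) ≈ (-0.2094, -0.9969)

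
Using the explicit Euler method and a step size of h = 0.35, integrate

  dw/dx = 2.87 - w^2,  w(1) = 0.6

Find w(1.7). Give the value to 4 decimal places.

1.7179

Euler: w_{n+1} = w_n + h·f(x_n, w_n).
x=1.000000, w=0.600000: f=2.510000 → w ← 0.600000 + 0.35·2.510000 = 1.478500
x=1.350000, w=1.478500: f=0.684038 → w ← 1.478500 + 0.35·0.684038 = 1.717913
w(1.7) ≈ 1.7179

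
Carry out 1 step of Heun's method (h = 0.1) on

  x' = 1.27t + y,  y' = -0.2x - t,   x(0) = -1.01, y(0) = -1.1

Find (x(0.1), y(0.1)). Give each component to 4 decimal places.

Heun on (x,y): k1 = f(t_n, state_n); k2 = f(t_n + h, state_n + h·k1); state_{n+1} = state_n + (h/2)·(k1 + k2).
0.000000: (-1.010000, -1.100000)
  k1 = (-1.100000, 0.202000)
  predictor → (-1.120000, -1.079800)
  k2 = (-0.952800, 0.124000)
  → (-1.112640, -1.083700)
(x(0.1), y(0.1)) ≈ (-1.1126, -1.0837)

-1.1126, -1.0837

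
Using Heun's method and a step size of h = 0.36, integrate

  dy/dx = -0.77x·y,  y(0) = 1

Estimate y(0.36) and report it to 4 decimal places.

Heun: k1 = f(x_n, y_n); k2 = f(x_n + h, y_n + h·k1); y_{n+1} = y_n + (h/2)·(k1 + k2).
x=0.000000, y=1.000000:
  k1 = f(0.000000, 1.000000) = 0.000000
  k2 = f(0.360000, 1.000000) = -0.277200
  y ← 1.000000 + (0.36/2)·(0.000000 + (-0.277200)) = 0.950104
y(0.36) ≈ 0.9501

0.9501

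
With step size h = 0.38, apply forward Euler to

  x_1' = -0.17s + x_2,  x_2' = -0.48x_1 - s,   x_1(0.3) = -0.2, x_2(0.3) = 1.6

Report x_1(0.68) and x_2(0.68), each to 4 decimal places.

0.3886, 1.5225

Euler on (x_1,x_2): x_1_{n+1} = x_1_n + h·x_1', x_2_{n+1} = x_2_n + h·x_2'.
0.300000: (-0.200000, 1.600000); f=(1.549000, -0.204000) → (0.388620, 1.522480)
(x_1(0.68), x_2(0.68)) ≈ (0.3886, 1.5225)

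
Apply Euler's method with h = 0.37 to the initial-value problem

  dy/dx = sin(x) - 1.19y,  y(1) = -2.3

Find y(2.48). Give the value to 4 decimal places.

0.4641

Euler: y_{n+1} = y_n + h·f(x_n, y_n).
x=1.000000, y=-2.300000: f=3.578471 → y ← -2.300000 + 0.37·3.578471 = -0.975966
x=1.370000, y=-0.975966: f=2.141307 → y ← -0.975966 + 0.37·2.141307 = -0.183682
x=1.740000, y=-0.183682: f=1.204301 → y ← -0.183682 + 0.37·1.204301 = 0.261909
x=2.110000, y=0.261909: f=0.546446 → y ← 0.261909 + 0.37·0.546446 = 0.464094
y(2.48) ≈ 0.4641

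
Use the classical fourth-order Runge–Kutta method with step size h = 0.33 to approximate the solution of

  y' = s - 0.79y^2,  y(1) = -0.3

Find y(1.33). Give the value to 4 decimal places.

RK4: k1 = f(s_n, y_n); k2 = f(s_n + h/2, y_n + (h/2)·k1); k3 = f(s_n + h/2, y_n + (h/2)·k2); k4 = f(s_n + h, y_n + h·k3); y_{n+1} = y_n + (h/6)·(k1 + 2k2 + 2k3 + k4).
s=1.000000, y=-0.300000:
  k1 = f(1.000000, -0.300000) = 0.928900
  k2 = f(1.165000, -0.146731) = 1.147991
  k3 = f(1.165000, -0.110581) = 1.155340
  k4 = f(1.330000, 0.081262) = 1.324783
  y ← -0.300000 + (0.33/6)·(k1 + 2k2 + 2k3 + k4) = 0.077319
y(1.33) ≈ 0.0773

0.0773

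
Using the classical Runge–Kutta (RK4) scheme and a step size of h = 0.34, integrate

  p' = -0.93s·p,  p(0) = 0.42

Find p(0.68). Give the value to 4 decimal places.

0.3387

RK4: k1 = f(s_n, p_n); k2 = f(s_n + h/2, p_n + (h/2)·k1); k3 = f(s_n + h/2, p_n + (h/2)·k2); k4 = f(s_n + h, p_n + h·k3); p_{n+1} = p_n + (h/6)·(k1 + 2k2 + 2k3 + k4).
s=0.000000, p=0.420000:
  k1 = f(0.000000, 0.420000) = 0.000000
  k2 = f(0.170000, 0.420000) = -0.066402
  k3 = f(0.170000, 0.408712) = -0.064617
  k4 = f(0.340000, 0.398030) = -0.125857
  p ← 0.420000 + (0.34/6)·(k1 + 2k2 + 2k3 + k4) = 0.398019
s=0.340000, p=0.398019:
  k1 = f(0.340000, 0.398019) = -0.125854
  k2 = f(0.510000, 0.376624) = -0.178633
  k3 = f(0.510000, 0.367652) = -0.174377
  k4 = f(0.680000, 0.338731) = -0.214213
  p ← 0.398019 + (0.34/6)·(k1 + 2k2 + 2k3 + k4) = 0.338741
p(0.68) ≈ 0.3387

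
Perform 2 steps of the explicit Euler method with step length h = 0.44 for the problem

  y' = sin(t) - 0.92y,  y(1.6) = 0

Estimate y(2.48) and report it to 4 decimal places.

0.6542

Euler: y_{n+1} = y_n + h·f(t_n, y_n).
t=1.600000, y=0.000000: f=0.999574 → y ← 0.000000 + 0.44·0.999574 = 0.439812
t=2.040000, y=0.439812: f=0.487301 → y ← 0.439812 + 0.44·0.487301 = 0.654225
y(2.48) ≈ 0.6542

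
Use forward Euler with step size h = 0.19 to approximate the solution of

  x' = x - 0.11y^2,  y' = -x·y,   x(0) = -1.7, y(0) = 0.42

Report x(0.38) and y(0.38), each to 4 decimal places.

Euler on (x,y): x_{n+1} = x_n + h·x', y_{n+1} = y_n + h·y'.
0.000000: (-1.700000, 0.420000); f=(-1.719404, 0.714000) → (-2.026687, 0.555660)
0.190000: (-2.026687, 0.555660); f=(-2.060650, 1.126149) → (-2.418210, 0.769628)
(x(0.38), y(0.38)) ≈ (-2.4182, 0.7696)

-2.4182, 0.7696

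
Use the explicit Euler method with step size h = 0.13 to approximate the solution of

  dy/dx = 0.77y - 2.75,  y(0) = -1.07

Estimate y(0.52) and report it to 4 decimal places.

-3.2266

Euler: y_{n+1} = y_n + h·f(x_n, y_n).
x=0.000000, y=-1.070000: f=-3.573900 → y ← -1.070000 + 0.13·(-3.573900) = -1.534607
x=0.130000, y=-1.534607: f=-3.931647 → y ← -1.534607 + 0.13·(-3.931647) = -2.045721
x=0.260000, y=-2.045721: f=-4.325205 → y ← -2.045721 + 0.13·(-4.325205) = -2.607998
x=0.390000, y=-2.607998: f=-4.758158 → y ← -2.607998 + 0.13·(-4.758158) = -3.226558
y(0.52) ≈ -3.2266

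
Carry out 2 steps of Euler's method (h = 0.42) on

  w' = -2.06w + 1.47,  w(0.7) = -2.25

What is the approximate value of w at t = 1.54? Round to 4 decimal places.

0.6597

Euler: w_{n+1} = w_n + h·f(t_n, w_n).
t=0.700000, w=-2.250000: f=6.105000 → w ← -2.250000 + 0.42·6.105000 = 0.314100
t=1.120000, w=0.314100: f=0.822954 → w ← 0.314100 + 0.42·0.822954 = 0.659741
w(1.54) ≈ 0.6597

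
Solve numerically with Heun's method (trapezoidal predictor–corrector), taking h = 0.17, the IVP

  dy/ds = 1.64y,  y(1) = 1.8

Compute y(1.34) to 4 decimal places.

3.1252

Heun: k1 = f(s_n, y_n); k2 = f(s_n + h, y_n + h·k1); y_{n+1} = y_n + (h/2)·(k1 + k2).
s=1.000000, y=1.800000:
  k1 = f(1.000000, 1.800000) = 2.952000
  k2 = f(1.170000, 2.301840) = 3.775018
  y ← 1.800000 + (0.17/2)·(2.952000 + 3.775018) = 2.371796
s=1.170000, y=2.371796:
  k1 = f(1.170000, 2.371796) = 3.889746
  k2 = f(1.340000, 3.033053) = 4.974208
  y ← 2.371796 + (0.17/2)·(3.889746 + 4.974208) = 3.125233
y(1.34) ≈ 3.1252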